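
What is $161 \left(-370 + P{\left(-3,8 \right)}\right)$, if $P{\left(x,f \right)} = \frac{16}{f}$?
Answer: $-59248$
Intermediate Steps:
$161 \left(-370 + P{\left(-3,8 \right)}\right) = 161 \left(-370 + \frac{16}{8}\right) = 161 \left(-370 + 16 \cdot \frac{1}{8}\right) = 161 \left(-370 + 2\right) = 161 \left(-368\right) = -59248$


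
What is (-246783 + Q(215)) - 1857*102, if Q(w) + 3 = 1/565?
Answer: -246452999/565 ≈ -4.3620e+5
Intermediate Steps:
Q(w) = -1694/565 (Q(w) = -3 + 1/565 = -1694/565)
(-246783 + Q(215)) - 1857*102 = (-246783 - 1694/565) - 1857*102 = -139434089/565 - 189414 = -246452999/565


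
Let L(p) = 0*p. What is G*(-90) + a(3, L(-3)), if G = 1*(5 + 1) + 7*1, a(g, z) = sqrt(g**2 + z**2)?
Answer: -1167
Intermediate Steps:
L(p) = 0
G = 13 (G = 1*6 + 7 = 6 + 7 = 13)
G*(-90) + a(3, L(-3)) = 13*(-90) + sqrt(3**2 + 0**2) = -1170 + sqrt(9 + 0) = -1170 + sqrt(9) = -1170 + 3 = -1167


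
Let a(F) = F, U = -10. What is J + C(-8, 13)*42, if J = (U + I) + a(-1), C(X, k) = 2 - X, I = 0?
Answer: 409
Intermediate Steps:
J = -11 (J = (-10 + 0) - 1 = -10 - 1 = -11)
J + C(-8, 13)*42 = -11 + (2 - 1*(-8))*42 = -11 + (2 + 8)*42 = -11 + 10*42 = -11 + 420 = 409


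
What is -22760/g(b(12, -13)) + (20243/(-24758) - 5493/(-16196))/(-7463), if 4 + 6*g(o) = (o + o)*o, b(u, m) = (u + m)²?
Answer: 102164563898443727/1496258989492 ≈ 68280.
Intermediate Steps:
b(u, m) = (m + u)²
g(o) = -⅔ + o²/3 (g(o) = -⅔ + ((o + o)*o)/6 = -⅔ + ((2*o)*o)/6 = -⅔ + (2*o²)/6 = -⅔ + o²/3)
-22760/g(b(12, -13)) + (20243/(-24758) - 5493/(-16196))/(-7463) = -22760/(-⅔ + ((-13 + 12)²)²/3) + (20243/(-24758) - 5493/(-16196))/(-7463) = -22760/(-⅔ + ((-1)²)²/3) + (20243*(-1/24758) - 5493*(-1/16196))*(-1/7463) = -22760/(-⅔ + (⅓)*1²) + (-20243/24758 + 5493/16196)*(-1/7463) = -22760/(-⅔ + (⅓)*1) - 95929967/200490284*(-1/7463) = -22760/(-⅔ + ⅓) + 95929967/1496258989492 = -22760/(-⅓) + 95929967/1496258989492 = -22760*(-3) + 95929967/1496258989492 = 68280 + 95929967/1496258989492 = 102164563898443727/1496258989492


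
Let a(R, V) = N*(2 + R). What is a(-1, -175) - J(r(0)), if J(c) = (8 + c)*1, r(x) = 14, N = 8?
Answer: -14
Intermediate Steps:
a(R, V) = 16 + 8*R (a(R, V) = 8*(2 + R) = 16 + 8*R)
J(c) = 8 + c
a(-1, -175) - J(r(0)) = (16 + 8*(-1)) - (8 + 14) = (16 - 8) - 1*22 = 8 - 22 = -14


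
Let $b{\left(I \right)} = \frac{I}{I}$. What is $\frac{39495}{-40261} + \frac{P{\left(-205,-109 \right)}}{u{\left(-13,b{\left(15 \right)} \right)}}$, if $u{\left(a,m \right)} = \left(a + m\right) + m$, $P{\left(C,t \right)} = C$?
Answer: $\frac{7819060}{442871} \approx 17.655$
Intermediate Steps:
$b{\left(I \right)} = 1$
$u{\left(a,m \right)} = a + 2 m$
$\frac{39495}{-40261} + \frac{P{\left(-205,-109 \right)}}{u{\left(-13,b{\left(15 \right)} \right)}} = \frac{39495}{-40261} - \frac{205}{-13 + 2 \cdot 1} = 39495 \left(- \frac{1}{40261}\right) - \frac{205}{-13 + 2} = - \frac{39495}{40261} - \frac{205}{-11} = - \frac{39495}{40261} - - \frac{205}{11} = - \frac{39495}{40261} + \frac{205}{11} = \frac{7819060}{442871}$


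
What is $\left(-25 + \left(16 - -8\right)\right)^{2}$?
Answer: $1$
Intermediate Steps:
$\left(-25 + \left(16 - -8\right)\right)^{2} = \left(-25 + \left(16 + 8\right)\right)^{2} = \left(-25 + 24\right)^{2} = \left(-1\right)^{2} = 1$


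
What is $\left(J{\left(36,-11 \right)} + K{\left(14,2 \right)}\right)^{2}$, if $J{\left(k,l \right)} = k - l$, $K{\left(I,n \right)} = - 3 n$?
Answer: $1681$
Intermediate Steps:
$\left(J{\left(36,-11 \right)} + K{\left(14,2 \right)}\right)^{2} = \left(\left(36 - -11\right) - 6\right)^{2} = \left(\left(36 + 11\right) - 6\right)^{2} = \left(47 - 6\right)^{2} = 41^{2} = 1681$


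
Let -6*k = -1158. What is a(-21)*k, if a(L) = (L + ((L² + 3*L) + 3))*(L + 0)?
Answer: -1459080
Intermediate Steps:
k = 193 (k = -⅙*(-1158) = 193)
a(L) = L*(3 + L² + 4*L) (a(L) = (L + (3 + L² + 3*L))*L = (3 + L² + 4*L)*L = L*(3 + L² + 4*L))
a(-21)*k = -21*(3 + (-21)² + 4*(-21))*193 = -21*(3 + 441 - 84)*193 = -21*360*193 = -7560*193 = -1459080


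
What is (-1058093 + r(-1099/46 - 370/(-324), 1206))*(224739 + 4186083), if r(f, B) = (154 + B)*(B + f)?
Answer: 1509605742326474/621 ≈ 2.4309e+12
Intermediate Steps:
(-1058093 + r(-1099/46 - 370/(-324), 1206))*(224739 + 4186083) = (-1058093 + (1206**2 + 154*1206 + 154*(-1099/46 - 370/(-324)) + 1206*(-1099/46 - 370/(-324))))*(224739 + 4186083) = (-1058093 + (1454436 + 185724 + 154*(-1099*1/46 - 370*(-1/324)) + 1206*(-1099*1/46 - 370*(-1/324))))*4410822 = (-1058093 + (1454436 + 185724 + 154*(-1099/46 + 185/162) + 1206*(-1099/46 + 185/162)))*4410822 = (-1058093 + (1454436 + 185724 + 154*(-42382/1863) + 1206*(-42382/1863)))*4410822 = (-1058093 + (1454436 + 185724 - 6526828/1863 - 5679188/207))*4410822 = (-1058093 + 2997978560/1863)*4410822 = (1026751301/1863)*4410822 = 1509605742326474/621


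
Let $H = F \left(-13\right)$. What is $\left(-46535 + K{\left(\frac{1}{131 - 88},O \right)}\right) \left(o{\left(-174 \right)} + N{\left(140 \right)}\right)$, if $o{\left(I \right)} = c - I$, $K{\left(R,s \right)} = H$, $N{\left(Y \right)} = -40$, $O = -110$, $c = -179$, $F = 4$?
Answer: $2096415$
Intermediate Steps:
$H = -52$ ($H = 4 \left(-13\right) = -52$)
$K{\left(R,s \right)} = -52$
$o{\left(I \right)} = -179 - I$
$\left(-46535 + K{\left(\frac{1}{131 - 88},O \right)}\right) \left(o{\left(-174 \right)} + N{\left(140 \right)}\right) = \left(-46535 - 52\right) \left(\left(-179 - -174\right) - 40\right) = - 46587 \left(\left(-179 + 174\right) - 40\right) = - 46587 \left(-5 - 40\right) = \left(-46587\right) \left(-45\right) = 2096415$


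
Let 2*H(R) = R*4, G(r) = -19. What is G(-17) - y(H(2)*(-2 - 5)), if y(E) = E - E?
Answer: -19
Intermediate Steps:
H(R) = 2*R (H(R) = (R*4)/2 = (4*R)/2 = 2*R)
y(E) = 0
G(-17) - y(H(2)*(-2 - 5)) = -19 - 1*0 = -19 + 0 = -19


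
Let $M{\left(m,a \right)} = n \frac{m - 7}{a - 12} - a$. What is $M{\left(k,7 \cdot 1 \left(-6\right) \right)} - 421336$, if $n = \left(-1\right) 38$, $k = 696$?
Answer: $- \frac{11361847}{27} \approx -4.2081 \cdot 10^{5}$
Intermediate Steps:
$n = -38$
$M{\left(m,a \right)} = - a - \frac{38 \left(-7 + m\right)}{-12 + a}$ ($M{\left(m,a \right)} = - 38 \frac{m - 7}{a - 12} - a = - 38 \frac{-7 + m}{-12 + a} - a = - \frac{38 \left(-7 + m\right)}{-12 + a} - a = - a - \frac{38 \left(-7 + m\right)}{-12 + a}$)
$M{\left(k,7 \cdot 1 \left(-6\right) \right)} - 421336 = \frac{266 - \left(7 \cdot 1 \left(-6\right)\right)^{2} - 26448 + 12 \cdot 7 \cdot 1 \left(-6\right)}{-12 + 7 \cdot 1 \left(-6\right)} - 421336 = \frac{266 - \left(7 \left(-6\right)\right)^{2} - 26448 + 12 \cdot 7 \left(-6\right)}{-12 + 7 \left(-6\right)} - 421336 = \frac{266 - \left(-42\right)^{2} - 26448 + 12 \left(-42\right)}{-12 - 42} - 421336 = \frac{266 - 1764 - 26448 - 504}{-54} - 421336 = - \frac{266 - 1764 - 26448 - 504}{54} - 421336 = \left(- \frac{1}{54}\right) \left(-28450\right) - 421336 = \frac{14225}{27} - 421336 = - \frac{11361847}{27}$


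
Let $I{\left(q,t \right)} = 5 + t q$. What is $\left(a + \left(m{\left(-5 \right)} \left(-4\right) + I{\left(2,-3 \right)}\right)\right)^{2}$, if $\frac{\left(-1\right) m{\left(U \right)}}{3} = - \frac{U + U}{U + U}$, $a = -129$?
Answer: $20164$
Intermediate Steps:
$I{\left(q,t \right)} = 5 + q t$
$m{\left(U \right)} = 3$ ($m{\left(U \right)} = - 3 \left(- \frac{U + U}{U + U}\right) = - 3 \left(- \frac{2 U}{2 U}\right) = - 3 \left(- 2 U \frac{1}{2 U}\right) = - 3 \left(\left(-1\right) 1\right) = \left(-3\right) \left(-1\right) = 3$)
$\left(a + \left(m{\left(-5 \right)} \left(-4\right) + I{\left(2,-3 \right)}\right)\right)^{2} = \left(-129 + \left(3 \left(-4\right) + \left(5 + 2 \left(-3\right)\right)\right)\right)^{2} = \left(-129 + \left(-12 + \left(5 - 6\right)\right)\right)^{2} = \left(-129 - 13\right)^{2} = \left(-142\right)^{2} = 20164$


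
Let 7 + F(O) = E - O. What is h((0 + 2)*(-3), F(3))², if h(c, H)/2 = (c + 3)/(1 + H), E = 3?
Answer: 1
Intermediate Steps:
F(O) = -4 - O (F(O) = -7 + (3 - O) = -4 - O)
h(c, H) = 2*(3 + c)/(1 + H) (h(c, H) = 2*((c + 3)/(1 + H)) = 2*((3 + c)/(1 + H)) = 2*(3 + c)/(1 + H))
h((0 + 2)*(-3), F(3))² = (2*(3 + (0 + 2)*(-3))/(1 + (-4 - 1*3)))² = (2*(3 + 2*(-3))/(1 + (-4 - 3)))² = (2*(3 - 6)/(1 - 7))² = (2*(-3)/(-6))² = (2*(-⅙)*(-3))² = 1² = 1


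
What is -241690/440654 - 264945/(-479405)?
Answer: 88167958/21125173087 ≈ 0.0041736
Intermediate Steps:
-241690/440654 - 264945/(-479405) = -241690*1/440654 - 264945*(-1/479405) = -120845/220327 + 52989/95881 = 88167958/21125173087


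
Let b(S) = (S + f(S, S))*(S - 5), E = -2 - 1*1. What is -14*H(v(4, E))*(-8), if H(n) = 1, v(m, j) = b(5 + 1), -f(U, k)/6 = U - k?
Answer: 112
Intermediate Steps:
E = -3 (E = -2 - 1 = -3)
f(U, k) = -6*U + 6*k (f(U, k) = -6*(U - k) = -6*U + 6*k)
b(S) = S*(-5 + S) (b(S) = (S + (-6*S + 6*S))*(S - 5) = (S + 0)*(-5 + S) = S*(-5 + S))
v(m, j) = 6 (v(m, j) = (5 + 1)*(-5 + (5 + 1)) = 6*(-5 + 6) = 6*1 = 6)
-14*H(v(4, E))*(-8) = -14*1*(-8) = -14*(-8) = 112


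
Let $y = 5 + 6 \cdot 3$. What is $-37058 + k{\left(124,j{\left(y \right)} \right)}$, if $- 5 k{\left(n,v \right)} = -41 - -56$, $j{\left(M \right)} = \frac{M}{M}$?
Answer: $-37061$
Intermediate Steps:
$y = 23$ ($y = 5 + 18 = 23$)
$j{\left(M \right)} = 1$
$k{\left(n,v \right)} = -3$ ($k{\left(n,v \right)} = - \frac{-41 - -56}{5} = - \frac{-41 + 56}{5} = \left(- \frac{1}{5}\right) 15 = -3$)
$-37058 + k{\left(124,j{\left(y \right)} \right)} = -37058 - 3 = -37061$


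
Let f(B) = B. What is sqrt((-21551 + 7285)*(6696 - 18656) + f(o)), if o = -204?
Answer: 2*sqrt(42655289) ≈ 13062.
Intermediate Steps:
sqrt((-21551 + 7285)*(6696 - 18656) + f(o)) = sqrt((-21551 + 7285)*(6696 - 18656) - 204) = sqrt(-14266*(-11960) - 204) = sqrt(170621360 - 204) = sqrt(170621156) = 2*sqrt(42655289)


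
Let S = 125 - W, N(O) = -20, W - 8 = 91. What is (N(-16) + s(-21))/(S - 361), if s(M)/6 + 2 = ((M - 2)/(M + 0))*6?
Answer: -52/2345 ≈ -0.022175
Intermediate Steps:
W = 99 (W = 8 + 91 = 99)
s(M) = -12 + 36*(-2 + M)/M (s(M) = -12 + 6*(((M - 2)/(M + 0))*6) = -12 + 6*(((-2 + M)/M)*6) = -12 + 6*(6*(-2 + M)/M) = -12 + 36*(-2 + M)/M)
S = 26 (S = 125 - 1*99 = 125 - 99 = 26)
(N(-16) + s(-21))/(S - 361) = (-20 + (24 - 72/(-21)))/(26 - 361) = (-20 + (24 - 72*(-1/21)))/(-335) = (-20 + (24 + 24/7))*(-1/335) = (-20 + 192/7)*(-1/335) = (52/7)*(-1/335) = -52/2345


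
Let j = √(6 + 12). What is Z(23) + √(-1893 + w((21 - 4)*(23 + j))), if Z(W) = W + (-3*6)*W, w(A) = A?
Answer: -391 + I*√(1502 - 51*√2) ≈ -391.0 + 37.814*I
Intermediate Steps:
j = 3*√2 (j = √18 = 3*√2 ≈ 4.2426)
Z(W) = -17*W (Z(W) = W - 18*W = -17*W)
Z(23) + √(-1893 + w((21 - 4)*(23 + j))) = -17*23 + √(-1893 + (21 - 4)*(23 + 3*√2)) = -391 + √(-1893 + 17*(23 + 3*√2)) = -391 + √(-1893 + (391 + 51*√2)) = -391 + √(-1502 + 51*√2)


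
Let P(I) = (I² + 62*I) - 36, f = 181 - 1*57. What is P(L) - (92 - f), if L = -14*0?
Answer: -4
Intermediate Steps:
f = 124 (f = 181 - 57 = 124)
L = 0
P(I) = -36 + I² + 62*I
P(L) - (92 - f) = (-36 + 0² + 62*0) - (92 - 1*124) = (-36 + 0 + 0) - (92 - 124) = -36 - 1*(-32) = -36 + 32 = -4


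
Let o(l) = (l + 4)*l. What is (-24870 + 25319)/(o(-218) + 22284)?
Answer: 449/68936 ≈ 0.0065133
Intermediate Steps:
o(l) = l*(4 + l) (o(l) = (4 + l)*l = l*(4 + l))
(-24870 + 25319)/(o(-218) + 22284) = (-24870 + 25319)/(-218*(4 - 218) + 22284) = 449/(-218*(-214) + 22284) = 449/(46652 + 22284) = 449/68936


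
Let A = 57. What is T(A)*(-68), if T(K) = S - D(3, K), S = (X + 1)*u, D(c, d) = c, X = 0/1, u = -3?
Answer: 408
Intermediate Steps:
X = 0 (X = 0*1 = 0)
S = -3 (S = (0 + 1)*(-3) = 1*(-3) = -3)
T(K) = -6 (T(K) = -3 - 1*3 = -3 - 3 = -6)
T(A)*(-68) = -6*(-68) = 408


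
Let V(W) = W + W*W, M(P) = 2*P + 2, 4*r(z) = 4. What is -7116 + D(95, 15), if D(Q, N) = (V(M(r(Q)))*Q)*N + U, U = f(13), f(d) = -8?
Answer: 21376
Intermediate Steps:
r(z) = 1 (r(z) = (1/4)*4 = 1)
M(P) = 2 + 2*P
U = -8
V(W) = W + W**2
D(Q, N) = -8 + 20*N*Q (D(Q, N) = (((2 + 2*1)*(1 + (2 + 2*1)))*Q)*N - 8 = (((2 + 2)*(1 + (2 + 2)))*Q)*N - 8 = ((4*(1 + 4))*Q)*N - 8 = ((4*5)*Q)*N - 8 = (20*Q)*N - 8 = 20*N*Q - 8 = -8 + 20*N*Q)
-7116 + D(95, 15) = -7116 + (-8 + 20*15*95) = -7116 + (-8 + 28500) = -7116 + 28492 = 21376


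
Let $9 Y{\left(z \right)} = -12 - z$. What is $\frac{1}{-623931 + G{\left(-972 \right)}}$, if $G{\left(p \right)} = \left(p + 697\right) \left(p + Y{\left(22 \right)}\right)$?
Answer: $- \frac{9}{3200329} \approx -2.8122 \cdot 10^{-6}$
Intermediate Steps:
$Y{\left(z \right)} = - \frac{4}{3} - \frac{z}{9}$ ($Y{\left(z \right)} = \frac{-12 - z}{9} = - \frac{4}{3} - \frac{z}{9}$)
$G{\left(p \right)} = \left(697 + p\right) \left(- \frac{34}{9} + p\right)$ ($G{\left(p \right)} = \left(p + 697\right) \left(p - \frac{34}{9}\right) = \left(697 + p\right) \left(p - \frac{34}{9}\right) = \left(697 + p\right) \left(- \frac{34}{9} + p\right)$)
$\frac{1}{-623931 + G{\left(-972 \right)}} = \frac{1}{-623931 + \left(- \frac{23698}{9} + \left(-972\right)^{2} + \frac{6239}{9} \left(-972\right)\right)} = \frac{1}{-623931 - - \frac{2415050}{9}} = \frac{1}{-623931 + \frac{2415050}{9}} = \frac{1}{- \frac{3200329}{9}} = - \frac{9}{3200329}$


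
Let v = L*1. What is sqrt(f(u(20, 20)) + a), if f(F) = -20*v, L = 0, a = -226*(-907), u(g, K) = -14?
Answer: sqrt(204982) ≈ 452.75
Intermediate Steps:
a = 204982
v = 0 (v = 0*1 = 0)
f(F) = 0 (f(F) = -20*0 = 0)
sqrt(f(u(20, 20)) + a) = sqrt(0 + 204982) = sqrt(204982)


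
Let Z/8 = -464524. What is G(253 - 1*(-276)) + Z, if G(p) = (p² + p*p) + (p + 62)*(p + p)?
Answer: -2531232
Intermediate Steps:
Z = -3716192 (Z = 8*(-464524) = -3716192)
G(p) = 2*p² + 2*p*(62 + p) (G(p) = (p² + p²) + (62 + p)*(2*p) = 2*p² + 2*p*(62 + p))
G(253 - 1*(-276)) + Z = 4*(253 - 1*(-276))*(31 + (253 - 1*(-276))) - 3716192 = 4*(253 + 276)*(31 + (253 + 276)) - 3716192 = 4*529*(31 + 529) - 3716192 = 4*529*560 - 3716192 = 1184960 - 3716192 = -2531232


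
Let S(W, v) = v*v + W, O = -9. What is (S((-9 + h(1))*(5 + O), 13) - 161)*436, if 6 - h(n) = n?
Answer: 10464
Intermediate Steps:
h(n) = 6 - n
S(W, v) = W + v² (S(W, v) = v² + W = W + v²)
(S((-9 + h(1))*(5 + O), 13) - 161)*436 = (((-9 + (6 - 1*1))*(5 - 9) + 13²) - 161)*436 = (((-9 + (6 - 1))*(-4) + 169) - 161)*436 = (((-9 + 5)*(-4) + 169) - 161)*436 = ((-4*(-4) + 169) - 161)*436 = ((16 + 169) - 161)*436 = (185 - 161)*436 = 24*436 = 10464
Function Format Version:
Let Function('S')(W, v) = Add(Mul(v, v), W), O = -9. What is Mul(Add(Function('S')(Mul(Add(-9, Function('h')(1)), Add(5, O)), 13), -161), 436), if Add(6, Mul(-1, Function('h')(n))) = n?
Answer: 10464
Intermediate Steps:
Function('h')(n) = Add(6, Mul(-1, n))
Function('S')(W, v) = Add(W, Pow(v, 2)) (Function('S')(W, v) = Add(Pow(v, 2), W) = Add(W, Pow(v, 2)))
Mul(Add(Function('S')(Mul(Add(-9, Function('h')(1)), Add(5, O)), 13), -161), 436) = Mul(Add(Add(Mul(Add(-9, Add(6, Mul(-1, 1))), Add(5, -9)), Pow(13, 2)), -161), 436) = Mul(Add(Add(Mul(Add(-9, Add(6, -1)), -4), 169), -161), 436) = Mul(Add(Add(Mul(Add(-9, 5), -4), 169), -161), 436) = Mul(Add(Add(Mul(-4, -4), 169), -161), 436) = Mul(Add(Add(16, 169), -161), 436) = Mul(Add(185, -161), 436) = Mul(24, 436) = 10464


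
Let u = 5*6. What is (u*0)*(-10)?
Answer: 0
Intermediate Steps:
u = 30
(u*0)*(-10) = (30*0)*(-10) = 0*(-10) = 0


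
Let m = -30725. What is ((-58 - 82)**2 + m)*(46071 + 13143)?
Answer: -658755750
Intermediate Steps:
((-58 - 82)**2 + m)*(46071 + 13143) = ((-58 - 82)**2 - 30725)*(46071 + 13143) = ((-140)**2 - 30725)*59214 = (19600 - 30725)*59214 = -11125*59214 = -658755750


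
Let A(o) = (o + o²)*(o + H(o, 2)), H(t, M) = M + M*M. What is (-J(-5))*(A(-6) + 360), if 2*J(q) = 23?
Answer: -4140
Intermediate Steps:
J(q) = 23/2 (J(q) = (½)*23 = 23/2)
H(t, M) = M + M²
A(o) = (6 + o)*(o + o²) (A(o) = (o + o²)*(o + 2*(1 + 2)) = (o + o²)*(o + 2*3) = (o + o²)*(o + 6) = (o + o²)*(6 + o) = (6 + o)*(o + o²))
(-J(-5))*(A(-6) + 360) = (-1*23/2)*(-6*(6 + (-6)² + 7*(-6)) + 360) = -23*(-6*(6 + 36 - 42) + 360)/2 = -23*(-6*0 + 360)/2 = -23*(0 + 360)/2 = -23/2*360 = -4140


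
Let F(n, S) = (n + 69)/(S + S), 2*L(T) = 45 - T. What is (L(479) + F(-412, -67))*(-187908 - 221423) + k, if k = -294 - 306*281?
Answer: 11750564765/134 ≈ 8.7691e+7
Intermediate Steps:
L(T) = 45/2 - T/2 (L(T) = (45 - T)/2 = 45/2 - T/2)
F(n, S) = (69 + n)/(2*S) (F(n, S) = (69 + n)/((2*S)) = (69 + n)*(1/(2*S)) = (69 + n)/(2*S))
k = -86280 (k = -294 - 85986 = -86280)
(L(479) + F(-412, -67))*(-187908 - 221423) + k = ((45/2 - 1/2*479) + (1/2)*(69 - 412)/(-67))*(-187908 - 221423) - 86280 = ((45/2 - 479/2) + (1/2)*(-1/67)*(-343))*(-409331) - 86280 = (-217 + 343/134)*(-409331) - 86280 = -28735/134*(-409331) - 86280 = 11762126285/134 - 86280 = 11750564765/134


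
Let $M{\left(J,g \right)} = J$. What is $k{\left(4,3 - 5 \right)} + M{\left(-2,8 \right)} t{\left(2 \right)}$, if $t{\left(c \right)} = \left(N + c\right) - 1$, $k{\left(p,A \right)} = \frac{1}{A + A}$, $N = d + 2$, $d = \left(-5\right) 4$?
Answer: $\frac{135}{4} \approx 33.75$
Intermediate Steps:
$d = -20$
$N = -18$ ($N = -20 + 2 = -18$)
$k{\left(p,A \right)} = \frac{1}{2 A}$
$t{\left(c \right)} = -19 + c$ ($t{\left(c \right)} = \left(-18 + c\right) - 1 = -19 + c$)
$k{\left(4,3 - 5 \right)} + M{\left(-2,8 \right)} t{\left(2 \right)} = \frac{1}{2 \left(3 - 5\right)} - 2 \left(-19 + 2\right) = \frac{1}{2 \left(3 - 5\right)} - -34 = \frac{1}{2 \left(-2\right)} + 34 = \frac{1}{2} \left(- \frac{1}{2}\right) + 34 = - \frac{1}{4} + 34 = \frac{135}{4}$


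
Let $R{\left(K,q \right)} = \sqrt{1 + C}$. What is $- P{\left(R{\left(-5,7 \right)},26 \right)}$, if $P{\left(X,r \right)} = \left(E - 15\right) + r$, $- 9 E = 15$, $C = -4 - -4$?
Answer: $- \frac{28}{3} \approx -9.3333$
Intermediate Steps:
$C = 0$ ($C = -4 + 4 = 0$)
$E = - \frac{5}{3}$ ($E = \left(- \frac{1}{9}\right) 15 = - \frac{5}{3} \approx -1.6667$)
$R{\left(K,q \right)} = 1$ ($R{\left(K,q \right)} = \sqrt{1 + 0} = \sqrt{1} = 1$)
$P{\left(X,r \right)} = - \frac{50}{3} + r$ ($P{\left(X,r \right)} = \left(- \frac{5}{3} - 15\right) + r = - \frac{50}{3} + r$)
$- P{\left(R{\left(-5,7 \right)},26 \right)} = - (- \frac{50}{3} + 26) = \left(-1\right) \frac{28}{3} = - \frac{28}{3}$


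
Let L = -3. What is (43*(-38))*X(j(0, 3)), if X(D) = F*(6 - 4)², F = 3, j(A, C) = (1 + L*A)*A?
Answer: -19608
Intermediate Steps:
j(A, C) = A*(1 - 3*A) (j(A, C) = (1 - 3*A)*A = A*(1 - 3*A))
X(D) = 12 (X(D) = 3*(6 - 4)² = 3*2² = 3*4 = 12)
(43*(-38))*X(j(0, 3)) = (43*(-38))*12 = -1634*12 = -19608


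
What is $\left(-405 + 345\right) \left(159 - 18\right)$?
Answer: $-8460$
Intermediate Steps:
$\left(-405 + 345\right) \left(159 - 18\right) = \left(-60\right) 141 = -8460$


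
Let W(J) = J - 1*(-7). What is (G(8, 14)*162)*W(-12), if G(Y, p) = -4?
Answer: 3240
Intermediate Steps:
W(J) = 7 + J (W(J) = J + 7 = 7 + J)
(G(8, 14)*162)*W(-12) = (-4*162)*(7 - 12) = -648*(-5) = 3240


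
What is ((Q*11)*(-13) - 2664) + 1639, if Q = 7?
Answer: -2026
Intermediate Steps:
((Q*11)*(-13) - 2664) + 1639 = ((7*11)*(-13) - 2664) + 1639 = (77*(-13) - 2664) + 1639 = (-1001 - 2664) + 1639 = -3665 + 1639 = -2026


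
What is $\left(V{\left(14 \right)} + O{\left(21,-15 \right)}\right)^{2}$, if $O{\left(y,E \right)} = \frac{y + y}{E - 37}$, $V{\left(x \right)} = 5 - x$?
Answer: $\frac{65025}{676} \approx 96.191$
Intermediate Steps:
$O{\left(y,E \right)} = \frac{2 y}{-37 + E}$
$\left(V{\left(14 \right)} + O{\left(21,-15 \right)}\right)^{2} = \left(\left(5 - 14\right) + 2 \cdot 21 \frac{1}{-37 - 15}\right)^{2} = \left(\left(5 - 14\right) + 2 \cdot 21 \frac{1}{-52}\right)^{2} = \left(-9 + 2 \cdot 21 \left(- \frac{1}{52}\right)\right)^{2} = \left(-9 - \frac{21}{26}\right)^{2} = \left(- \frac{255}{26}\right)^{2} = \frac{65025}{676}$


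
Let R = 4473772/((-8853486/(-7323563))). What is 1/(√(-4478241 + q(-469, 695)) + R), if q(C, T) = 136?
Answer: 72518795569194267774/268369210504200560836820269 - 19596053588049*I*√4478105/268369210504200560836820269 ≈ 2.7022e-7 - 1.5452e-10*I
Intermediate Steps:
R = 16381975544818/4426743 (R = 4473772/((-8853486*(-1/7323563))) = 4473772/(8853486/7323563) = 4473772*(7323563/8853486) = 16381975544818/4426743 ≈ 3.7007e+6)
1/(√(-4478241 + q(-469, 695)) + R) = 1/(√(-4478241 + 136) + 16381975544818/4426743) = 1/(√(-4478105) + 16381975544818/4426743) = 1/(I*√4478105 + 16381975544818/4426743) = 1/(16381975544818/4426743 + I*√4478105)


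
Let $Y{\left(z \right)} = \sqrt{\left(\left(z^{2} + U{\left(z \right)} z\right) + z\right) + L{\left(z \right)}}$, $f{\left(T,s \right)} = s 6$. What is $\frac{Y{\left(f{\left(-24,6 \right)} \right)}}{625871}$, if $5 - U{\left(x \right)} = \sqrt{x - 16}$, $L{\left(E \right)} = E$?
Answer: $\frac{6 \sqrt{43 - 2 \sqrt{5}}}{625871} \approx 5.9505 \cdot 10^{-5}$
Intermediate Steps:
$U{\left(x \right)} = 5 - \sqrt{-16 + x}$ ($U{\left(x \right)} = 5 - \sqrt{x - 16} = 5 - \sqrt{-16 + x}$)
$f{\left(T,s \right)} = 6 s$
$Y{\left(z \right)} = \sqrt{z^{2} + 2 z + z \left(5 - \sqrt{-16 + z}\right)}$ ($Y{\left(z \right)} = \sqrt{\left(\left(z^{2} + \left(5 - \sqrt{-16 + z}\right) z\right) + z\right) + z} = \sqrt{\left(\left(z^{2} + z \left(5 - \sqrt{-16 + z}\right)\right) + z\right) + z} = \sqrt{\left(z + z^{2} + z \left(5 - \sqrt{-16 + z}\right)\right) + z} = \sqrt{z^{2} + 2 z + z \left(5 - \sqrt{-16 + z}\right)}$)
$\frac{Y{\left(f{\left(-24,6 \right)} \right)}}{625871} = \frac{\sqrt{6 \cdot 6 \left(7 + 6 \cdot 6 - \sqrt{-16 + 6 \cdot 6}\right)}}{625871} = \sqrt{36 \left(7 + 36 - \sqrt{-16 + 36}\right)} \frac{1}{625871} = \sqrt{36 \left(7 + 36 - \sqrt{20}\right)} \frac{1}{625871} = \sqrt{36 \left(7 + 36 - 2 \sqrt{5}\right)} \frac{1}{625871} = \sqrt{36 \left(43 - 2 \sqrt{5}\right)} \frac{1}{625871} = \sqrt{1548 - 72 \sqrt{5}} \cdot \frac{1}{625871} = \frac{\sqrt{1548 - 72 \sqrt{5}}}{625871}$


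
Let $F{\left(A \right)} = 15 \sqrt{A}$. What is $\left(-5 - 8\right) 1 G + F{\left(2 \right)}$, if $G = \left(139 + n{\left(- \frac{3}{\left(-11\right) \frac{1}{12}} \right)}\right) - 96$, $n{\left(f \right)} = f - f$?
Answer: $-559 + 15 \sqrt{2} \approx -537.79$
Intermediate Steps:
$n{\left(f \right)} = 0$
$G = 43$ ($G = \left(139 + 0\right) - 96 = 139 - 96 = 43$)
$\left(-5 - 8\right) 1 G + F{\left(2 \right)} = \left(-5 - 8\right) 1 \cdot 43 + 15 \sqrt{2} = \left(-13\right) 1 \cdot 43 + 15 \sqrt{2} = \left(-13\right) 43 + 15 \sqrt{2} = -559 + 15 \sqrt{2}$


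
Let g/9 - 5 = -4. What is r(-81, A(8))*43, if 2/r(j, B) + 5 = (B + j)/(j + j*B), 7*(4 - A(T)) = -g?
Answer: -153252/8645 ≈ -17.727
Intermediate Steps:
g = 9 (g = 45 + 9*(-4) = 45 - 36 = 9)
A(T) = 37/7 (A(T) = 4 - (-1)*9/7 = 4 - ⅐*(-9) = 4 + 9/7 = 37/7)
r(j, B) = 2/(-5 + (B + j)/(j + B*j)) (r(j, B) = 2/(-5 + (B + j)/(j + j*B)) = 2/(-5 + (B + j)/(j + B*j)))
r(-81, A(8))*43 = -2*(-81)*(1 + 37/7)/(-1*37/7 + 4*(-81) + 5*(37/7)*(-81))*43 = -2*(-81)*44/7/(-37/7 - 324 - 14985/7)*43 = -2*(-81)*44/7/(-2470)*43 = -2*(-81)*(-1/2470)*44/7*43 = -3564/8645*43 = -153252/8645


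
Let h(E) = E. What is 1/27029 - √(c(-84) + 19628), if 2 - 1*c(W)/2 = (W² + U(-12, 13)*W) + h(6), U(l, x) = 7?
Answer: 1/27029 - 2*√1671 ≈ -81.756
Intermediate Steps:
c(W) = -8 - 14*W - 2*W² (c(W) = 4 - 2*((W² + 7*W) + 6) = 4 - 2*(6 + W² + 7*W) = 4 + (-12 - 14*W - 2*W²) = -8 - 14*W - 2*W²)
1/27029 - √(c(-84) + 19628) = 1/27029 - √((-8 - 14*(-84) - 2*(-84)²) + 19628) = 1/27029 - √((-8 + 1176 - 2*7056) + 19628) = 1/27029 - √((-8 + 1176 - 14112) + 19628) = 1/27029 - √(-12944 + 19628) = 1/27029 - √6684 = 1/27029 - 2*√1671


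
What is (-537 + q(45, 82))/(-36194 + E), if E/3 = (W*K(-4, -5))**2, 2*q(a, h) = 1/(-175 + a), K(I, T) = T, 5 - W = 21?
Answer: 139621/4418440 ≈ 0.031600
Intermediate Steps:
W = -16 (W = 5 - 1*21 = 5 - 21 = -16)
q(a, h) = 1/(2*(-175 + a))
E = 19200 (E = 3*(-16*(-5))**2 = 3*80**2 = 3*6400 = 19200)
(-537 + q(45, 82))/(-36194 + E) = (-537 + 1/(2*(-175 + 45)))/(-36194 + 19200) = (-537 + (1/2)/(-130))/(-16994) = (-537 + (1/2)*(-1/130))*(-1/16994) = (-537 - 1/260)*(-1/16994) = -139621/260*(-1/16994) = 139621/4418440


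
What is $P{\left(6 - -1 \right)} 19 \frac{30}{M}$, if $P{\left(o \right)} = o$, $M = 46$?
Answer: $\frac{1995}{23} \approx 86.739$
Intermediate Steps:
$P{\left(6 - -1 \right)} 19 \frac{30}{M} = \left(6 - -1\right) 19 \cdot \frac{30}{46} = \left(6 + 1\right) 19 \cdot 30 \cdot \frac{1}{46} = 7 \cdot 19 \cdot \frac{15}{23} = 133 \cdot \frac{15}{23} = \frac{1995}{23}$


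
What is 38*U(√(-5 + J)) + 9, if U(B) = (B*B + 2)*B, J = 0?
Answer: 9 - 114*I*√5 ≈ 9.0 - 254.91*I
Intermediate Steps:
U(B) = B*(2 + B²) (U(B) = (B² + 2)*B = (2 + B²)*B = B*(2 + B²))
38*U(√(-5 + J)) + 9 = 38*(√(-5 + 0)*(2 + (√(-5 + 0))²)) + 9 = 38*(√(-5)*(2 + (√(-5))²)) + 9 = 38*((I*√5)*(2 + (I*√5)²)) + 9 = 38*((I*√5)*(2 - 5)) + 9 = 38*((I*√5)*(-3)) + 9 = 38*(-3*I*√5) + 9 = -114*I*√5 + 9 = 9 - 114*I*√5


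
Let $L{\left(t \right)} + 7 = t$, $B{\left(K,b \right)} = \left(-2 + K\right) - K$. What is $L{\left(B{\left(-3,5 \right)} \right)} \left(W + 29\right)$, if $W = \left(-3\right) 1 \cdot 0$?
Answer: $-261$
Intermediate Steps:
$B{\left(K,b \right)} = -2$
$L{\left(t \right)} = -7 + t$
$W = 0$ ($W = \left(-3\right) 0 = 0$)
$L{\left(B{\left(-3,5 \right)} \right)} \left(W + 29\right) = \left(-7 - 2\right) \left(0 + 29\right) = \left(-9\right) 29 = -261$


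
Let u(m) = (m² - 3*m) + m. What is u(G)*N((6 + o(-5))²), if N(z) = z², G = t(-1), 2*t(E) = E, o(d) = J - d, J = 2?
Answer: 142805/4 ≈ 35701.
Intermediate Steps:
o(d) = 2 - d
t(E) = E/2
G = -½ (G = (½)*(-1) = -½ ≈ -0.50000)
u(m) = m² - 2*m
u(G)*N((6 + o(-5))²) = (-(-2 - ½)/2)*((6 + (2 - 1*(-5)))²)² = (-½*(-5/2))*((6 + (2 + 5))²)² = 5*((6 + 7)²)²/4 = 5*(13²)²/4 = (5/4)*169² = (5/4)*28561 = 142805/4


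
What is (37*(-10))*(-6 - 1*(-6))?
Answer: 0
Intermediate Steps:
(37*(-10))*(-6 - 1*(-6)) = -370*(-6 + 6) = -370*0 = 0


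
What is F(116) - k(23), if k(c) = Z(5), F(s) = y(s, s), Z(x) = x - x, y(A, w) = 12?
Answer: 12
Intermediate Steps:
Z(x) = 0
F(s) = 12
k(c) = 0
F(116) - k(23) = 12 - 1*0 = 12 + 0 = 12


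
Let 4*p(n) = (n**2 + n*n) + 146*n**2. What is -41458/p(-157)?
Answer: -41458/912013 ≈ -0.045458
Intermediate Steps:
p(n) = 37*n**2 (p(n) = ((n**2 + n*n) + 146*n**2)/4 = ((n**2 + n**2) + 146*n**2)/4 = (2*n**2 + 146*n**2)/4 = (148*n**2)/4 = 37*n**2)
-41458/p(-157) = -41458/(37*(-157)**2) = -41458/(37*24649) = -41458/912013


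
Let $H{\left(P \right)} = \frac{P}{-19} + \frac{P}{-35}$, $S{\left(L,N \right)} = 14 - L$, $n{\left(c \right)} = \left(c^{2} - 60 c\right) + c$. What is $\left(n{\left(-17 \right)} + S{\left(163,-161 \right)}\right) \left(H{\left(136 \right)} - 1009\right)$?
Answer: $- \frac{775330047}{665} \approx -1.1659 \cdot 10^{6}$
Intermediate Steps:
$n{\left(c \right)} = c^{2} - 59 c$
$H{\left(P \right)} = - \frac{54 P}{665}$ ($H{\left(P \right)} = P \left(- \frac{1}{19}\right) + P \left(- \frac{1}{35}\right) = - \frac{P}{19} - \frac{P}{35} = - \frac{54 P}{665}$)
$\left(n{\left(-17 \right)} + S{\left(163,-161 \right)}\right) \left(H{\left(136 \right)} - 1009\right) = \left(- 17 \left(-59 - 17\right) + \left(14 - 163\right)\right) \left(\left(- \frac{54}{665}\right) 136 - 1009\right) = \left(\left(-17\right) \left(-76\right) + \left(14 - 163\right)\right) \left(- \frac{7344}{665} - 1009\right) = \left(1292 - 149\right) \left(- \frac{678329}{665}\right) = 1143 \left(- \frac{678329}{665}\right) = - \frac{775330047}{665}$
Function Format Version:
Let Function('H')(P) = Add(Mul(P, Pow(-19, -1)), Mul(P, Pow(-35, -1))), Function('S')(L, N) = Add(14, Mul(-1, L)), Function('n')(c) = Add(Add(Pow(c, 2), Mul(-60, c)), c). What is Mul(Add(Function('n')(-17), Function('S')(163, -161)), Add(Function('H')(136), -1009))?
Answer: Rational(-775330047, 665) ≈ -1.1659e+6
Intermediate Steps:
Function('n')(c) = Add(Pow(c, 2), Mul(-59, c))
Function('H')(P) = Mul(Rational(-54, 665), P) (Function('H')(P) = Add(Mul(P, Rational(-1, 19)), Mul(P, Rational(-1, 35))) = Add(Mul(Rational(-1, 19), P), Mul(Rational(-1, 35), P)) = Mul(Rational(-54, 665), P))
Mul(Add(Function('n')(-17), Function('S')(163, -161)), Add(Function('H')(136), -1009)) = Mul(Add(Mul(-17, Add(-59, -17)), Add(14, Mul(-1, 163))), Add(Mul(Rational(-54, 665), 136), -1009)) = Mul(Add(Mul(-17, -76), Add(14, -163)), Add(Rational(-7344, 665), -1009)) = Mul(Add(1292, -149), Rational(-678329, 665)) = Mul(1143, Rational(-678329, 665)) = Rational(-775330047, 665)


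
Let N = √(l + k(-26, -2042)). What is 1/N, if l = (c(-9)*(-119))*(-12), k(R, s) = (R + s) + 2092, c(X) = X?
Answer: -I*√3207/6414 ≈ -0.0088292*I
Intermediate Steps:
k(R, s) = 2092 + R + s
l = -12852 (l = -9*(-119)*(-12) = 1071*(-12) = -12852)
N = 2*I*√3207 (N = √(-12852 + (2092 - 26 - 2042)) = √(-12852 + 24) = √(-12828) = 2*I*√3207 ≈ 113.26*I)
1/N = 1/(2*I*√3207) = -I*√3207/6414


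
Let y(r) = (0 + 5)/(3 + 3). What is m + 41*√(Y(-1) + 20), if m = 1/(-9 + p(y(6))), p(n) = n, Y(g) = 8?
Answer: -6/49 + 82*√7 ≈ 216.83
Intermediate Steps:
y(r) = ⅚ (y(r) = 5/6 = 5*(⅙) = ⅚)
m = -6/49 (m = 1/(-9 + ⅚) = 1/(-49/6) = -6/49 ≈ -0.12245)
m + 41*√(Y(-1) + 20) = -6/49 + 41*√(8 + 20) = -6/49 + 41*√28 = -6/49 + 41*(2*√7) = -6/49 + 82*√7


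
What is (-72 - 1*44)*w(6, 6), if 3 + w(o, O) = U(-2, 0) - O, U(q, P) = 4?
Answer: 580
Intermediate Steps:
w(o, O) = 1 - O (w(o, O) = -3 + (4 - O) = 1 - O)
(-72 - 1*44)*w(6, 6) = (-72 - 1*44)*(1 - 1*6) = (-72 - 44)*(1 - 6) = -116*(-5) = 580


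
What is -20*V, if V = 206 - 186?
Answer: -400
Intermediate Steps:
V = 20
-20*V = -20*20 = -400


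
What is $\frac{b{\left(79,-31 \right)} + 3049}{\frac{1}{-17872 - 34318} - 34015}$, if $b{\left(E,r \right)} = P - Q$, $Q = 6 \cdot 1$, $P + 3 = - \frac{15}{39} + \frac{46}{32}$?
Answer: $- \frac{16506105205}{184625256504} \approx -0.089403$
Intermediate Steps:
$P = - \frac{405}{208}$ ($P = -3 + \left(- \frac{15}{39} + \frac{46}{32}\right) = -3 + \left(\left(-15\right) \frac{1}{39} + 46 \cdot \frac{1}{32}\right) = -3 + \left(- \frac{5}{13} + \frac{23}{16}\right) = -3 + \frac{219}{208} = - \frac{405}{208} \approx -1.9471$)
$Q = 6$
$b{\left(E,r \right)} = - \frac{1653}{208}$ ($b{\left(E,r \right)} = - \frac{405}{208} - 6 = - \frac{1653}{208}$)
$\frac{b{\left(79,-31 \right)} + 3049}{\frac{1}{-17872 - 34318} - 34015} = \frac{- \frac{1653}{208} + 3049}{\frac{1}{-17872 - 34318} - 34015} = \frac{632539}{208 \left(\frac{1}{-52190} - 34015\right)} = \frac{632539}{208 \left(- \frac{1}{52190} - 34015\right)} = \frac{632539}{208 \left(- \frac{1775242851}{52190}\right)} = \frac{632539}{208} \left(- \frac{52190}{1775242851}\right) = - \frac{16506105205}{184625256504}$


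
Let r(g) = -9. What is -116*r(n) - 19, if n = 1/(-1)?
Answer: 1025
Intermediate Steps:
n = -1
-116*r(n) - 19 = -116*(-9) - 19 = 1044 - 19 = 1025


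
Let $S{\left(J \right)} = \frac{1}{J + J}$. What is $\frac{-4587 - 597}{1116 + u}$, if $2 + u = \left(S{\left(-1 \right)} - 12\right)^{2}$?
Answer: $- \frac{20736}{5081} \approx -4.0811$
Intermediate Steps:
$S{\left(J \right)} = \frac{1}{2 J}$
$u = \frac{617}{4}$ ($u = -2 + \left(\frac{1}{2 \left(-1\right)} - 12\right)^{2} = -2 + \left(\frac{1}{2} \left(-1\right) - 12\right)^{2} = -2 + \left(- \frac{1}{2} - 12\right)^{2} = -2 + \left(- \frac{25}{2}\right)^{2} = -2 + \frac{625}{4} = \frac{617}{4} \approx 154.25$)
$\frac{-4587 - 597}{1116 + u} = \frac{-4587 - 597}{1116 + \frac{617}{4}} = - \frac{5184}{\frac{5081}{4}} = \left(-5184\right) \frac{4}{5081} = - \frac{20736}{5081}$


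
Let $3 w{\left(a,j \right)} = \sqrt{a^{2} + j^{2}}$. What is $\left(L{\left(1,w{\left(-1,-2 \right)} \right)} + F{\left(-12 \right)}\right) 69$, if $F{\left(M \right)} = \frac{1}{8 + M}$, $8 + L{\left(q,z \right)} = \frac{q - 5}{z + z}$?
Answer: $- \frac{2277}{4} - \frac{414 \sqrt{5}}{5} \approx -754.4$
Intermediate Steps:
$w{\left(a,j \right)} = \frac{\sqrt{a^{2} + j^{2}}}{3}$
$L{\left(q,z \right)} = -8 + \frac{-5 + q}{2 z}$ ($L{\left(q,z \right)} = -8 + \frac{q - 5}{z + z} = -8 + \frac{-5 + q}{2 z}$)
$\left(L{\left(1,w{\left(-1,-2 \right)} \right)} + F{\left(-12 \right)}\right) 69 = \left(\frac{-5 + 1 - 16 \frac{\sqrt{\left(-1\right)^{2} + \left(-2\right)^{2}}}{3}}{2 \frac{\sqrt{\left(-1\right)^{2} + \left(-2\right)^{2}}}{3}} + \frac{1}{8 - 12}\right) 69 = \left(\frac{-5 + 1 - 16 \frac{\sqrt{1 + 4}}{3}}{2 \frac{\sqrt{1 + 4}}{3}} + \frac{1}{-4}\right) 69 = \left(\frac{-5 + 1 - 16 \frac{\sqrt{5}}{3}}{2 \frac{\sqrt{5}}{3}} - \frac{1}{4}\right) 69 = \left(\frac{\frac{3 \sqrt{5}}{5} \left(-5 + 1 - \frac{16 \sqrt{5}}{3}\right)}{2} - \frac{1}{4}\right) 69 = \left(\frac{\frac{3 \sqrt{5}}{5} \left(-4 - \frac{16 \sqrt{5}}{3}\right)}{2} - \frac{1}{4}\right) 69 = \left(\frac{3 \sqrt{5} \left(-4 - \frac{16 \sqrt{5}}{3}\right)}{10} - \frac{1}{4}\right) 69 = \left(- \frac{1}{4} + \frac{3 \sqrt{5} \left(-4 - \frac{16 \sqrt{5}}{3}\right)}{10}\right) 69 = - \frac{69}{4} + \frac{207 \sqrt{5} \left(-4 - \frac{16 \sqrt{5}}{3}\right)}{10}$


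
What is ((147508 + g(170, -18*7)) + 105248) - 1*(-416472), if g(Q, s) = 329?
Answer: 669557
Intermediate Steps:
((147508 + g(170, -18*7)) + 105248) - 1*(-416472) = ((147508 + 329) + 105248) - 1*(-416472) = (147837 + 105248) + 416472 = 253085 + 416472 = 669557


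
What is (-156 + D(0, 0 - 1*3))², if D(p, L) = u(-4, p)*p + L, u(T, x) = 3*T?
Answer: 25281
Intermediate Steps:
D(p, L) = L - 12*p (D(p, L) = (3*(-4))*p + L = -12*p + L = L - 12*p)
(-156 + D(0, 0 - 1*3))² = (-156 + ((0 - 1*3) - 12*0))² = (-156 + ((0 - 3) + 0))² = (-156 + (-3 + 0))² = (-156 - 3)² = (-159)² = 25281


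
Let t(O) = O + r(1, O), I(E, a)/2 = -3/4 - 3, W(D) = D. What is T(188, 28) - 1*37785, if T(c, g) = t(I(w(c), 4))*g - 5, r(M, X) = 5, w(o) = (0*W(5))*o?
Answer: -37860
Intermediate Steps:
w(o) = 0 (w(o) = (0*5)*o = 0*o = 0)
I(E, a) = -15/2 (I(E, a) = 2*(-3/4 - 3) = 2*(-3*¼ - 3) = 2*(-¾ - 3) = 2*(-15/4) = -15/2)
t(O) = 5 + O (t(O) = O + 5 = 5 + O)
T(c, g) = -5 - 5*g/2 (T(c, g) = (5 - 15/2)*g - 5 = -5*g/2 - 5 = -5 - 5*g/2)
T(188, 28) - 1*37785 = (-5 - 5/2*28) - 1*37785 = (-5 - 70) - 37785 = -75 - 37785 = -37860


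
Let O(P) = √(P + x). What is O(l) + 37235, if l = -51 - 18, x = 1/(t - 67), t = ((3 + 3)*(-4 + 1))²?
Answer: 37235 + 2*I*√1139281/257 ≈ 37235.0 + 8.3064*I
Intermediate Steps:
t = 324 (t = (6*(-3))² = (-18)² = 324)
x = 1/257 (x = 1/(324 - 67) = 1/257 ≈ 0.0038911)
l = -69
O(P) = √(1/257 + P) (O(P) = √(P + 1/257) = √(1/257 + P))
O(l) + 37235 = √(257 + 66049*(-69))/257 + 37235 = √(257 - 4557381)/257 + 37235 = √(-4557124)/257 + 37235 = (2*I*√1139281)/257 + 37235 = 2*I*√1139281/257 + 37235 = 37235 + 2*I*√1139281/257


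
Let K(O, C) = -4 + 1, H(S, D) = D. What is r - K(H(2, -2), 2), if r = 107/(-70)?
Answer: 103/70 ≈ 1.4714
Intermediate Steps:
K(O, C) = -3
r = -107/70 (r = 107*(-1/70) = -107/70 ≈ -1.5286)
r - K(H(2, -2), 2) = -107/70 - 1*(-3) = -107/70 + 3 = 103/70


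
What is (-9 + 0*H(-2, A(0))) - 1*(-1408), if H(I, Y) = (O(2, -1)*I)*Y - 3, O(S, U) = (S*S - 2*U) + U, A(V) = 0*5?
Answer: 1399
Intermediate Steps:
A(V) = 0
O(S, U) = S**2 - U (O(S, U) = (S**2 - 2*U) + U = S**2 - U)
H(I, Y) = -3 + 5*I*Y (H(I, Y) = ((2**2 - 1*(-1))*I)*Y - 3 = ((4 + 1)*I)*Y - 3 = (5*I)*Y - 3 = 5*I*Y - 3 = -3 + 5*I*Y)
(-9 + 0*H(-2, A(0))) - 1*(-1408) = (-9 + 0*(-3 + 5*(-2)*0)) - 1*(-1408) = (-9 + 0*(-3 + 0)) + 1408 = (-9 + 0*(-3)) + 1408 = (-9 + 0) + 1408 = -9 + 1408 = 1399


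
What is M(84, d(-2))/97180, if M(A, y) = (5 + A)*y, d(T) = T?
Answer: -89/48590 ≈ -0.0018317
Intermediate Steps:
M(A, y) = y*(5 + A)
M(84, d(-2))/97180 = -2*(5 + 84)/97180 = -2*89*(1/97180) = -178*1/97180 = -89/48590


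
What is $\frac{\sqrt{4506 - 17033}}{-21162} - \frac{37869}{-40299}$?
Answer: $\frac{12623}{13433} - \frac{i \sqrt{12527}}{21162} \approx 0.9397 - 0.0052889 i$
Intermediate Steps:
$\frac{\sqrt{4506 - 17033}}{-21162} - \frac{37869}{-40299} = \sqrt{-12527} \left(- \frac{1}{21162}\right) - - \frac{12623}{13433} = i \sqrt{12527} \left(- \frac{1}{21162}\right) + \frac{12623}{13433} = - \frac{i \sqrt{12527}}{21162} + \frac{12623}{13433} = \frac{12623}{13433} - \frac{i \sqrt{12527}}{21162}$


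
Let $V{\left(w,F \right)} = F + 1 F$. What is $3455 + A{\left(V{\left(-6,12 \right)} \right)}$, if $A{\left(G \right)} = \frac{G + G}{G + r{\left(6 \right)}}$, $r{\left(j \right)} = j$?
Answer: $\frac{17283}{5} \approx 3456.6$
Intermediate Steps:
$V{\left(w,F \right)} = 2 F$ ($V{\left(w,F \right)} = F + F = 2 F$)
$A{\left(G \right)} = \frac{2 G}{6 + G}$ ($A{\left(G \right)} = \frac{G + G}{G + 6} = \frac{2 G}{6 + G}$)
$3455 + A{\left(V{\left(-6,12 \right)} \right)} = 3455 + \frac{2 \cdot 2 \cdot 12}{6 + 2 \cdot 12} = 3455 + 2 \cdot 24 \frac{1}{6 + 24} = 3455 + 2 \cdot 24 \cdot \frac{1}{30} = 3455 + \frac{8}{5} = \frac{17283}{5}$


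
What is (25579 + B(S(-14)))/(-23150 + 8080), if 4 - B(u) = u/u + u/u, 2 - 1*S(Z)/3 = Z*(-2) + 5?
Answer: -25581/15070 ≈ -1.6975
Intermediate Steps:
S(Z) = -9 + 6*Z (S(Z) = 6 - 3*(Z*(-2) + 5) = 6 - 3*(-2*Z + 5) = 6 - 3*(5 - 2*Z) = 6 + (-15 + 6*Z) = -9 + 6*Z)
B(u) = 2 (B(u) = 4 - (u/u + u/u) = 4 - (1 + 1) = 4 - 1*2 = 4 - 2 = 2)
(25579 + B(S(-14)))/(-23150 + 8080) = (25579 + 2)/(-23150 + 8080) = 25581/(-15070) = 25581*(-1/15070) = -25581/15070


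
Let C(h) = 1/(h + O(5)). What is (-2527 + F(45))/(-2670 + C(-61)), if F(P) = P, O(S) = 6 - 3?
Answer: 143956/154861 ≈ 0.92958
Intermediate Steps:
O(S) = 3
C(h) = 1/(3 + h) (C(h) = 1/(h + 3) = 1/(3 + h))
(-2527 + F(45))/(-2670 + C(-61)) = (-2527 + 45)/(-2670 + 1/(3 - 61)) = -2482/(-2670 + 1/(-58)) = -2482/(-2670 - 1/58) = -2482/(-154861/58) = -2482*(-58/154861) = 143956/154861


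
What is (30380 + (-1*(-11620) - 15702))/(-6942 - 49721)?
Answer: -26298/56663 ≈ -0.46411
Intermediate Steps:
(30380 + (-1*(-11620) - 15702))/(-6942 - 49721) = (30380 + (11620 - 15702))/(-56663) = (30380 - 4082)*(-1/56663) = 26298*(-1/56663) = -26298/56663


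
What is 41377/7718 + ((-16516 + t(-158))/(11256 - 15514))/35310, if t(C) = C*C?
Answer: 47128529703/8790917770 ≈ 5.3610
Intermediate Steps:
t(C) = C**2
41377/7718 + ((-16516 + t(-158))/(11256 - 15514))/35310 = 41377/7718 + ((-16516 + (-158)**2)/(11256 - 15514))/35310 = 41377*(1/7718) + ((-16516 + 24964)/(-4258))*(1/35310) = 41377/7718 + (8448*(-1/4258))*(1/35310) = 41377/7718 - 4224/2129*1/35310 = 41377/7718 - 64/1139015 = 47128529703/8790917770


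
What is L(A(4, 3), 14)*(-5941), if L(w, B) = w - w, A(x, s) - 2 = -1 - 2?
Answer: 0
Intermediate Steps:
A(x, s) = -1 (A(x, s) = 2 + (-1 - 2) = 2 - 3 = -1)
L(w, B) = 0
L(A(4, 3), 14)*(-5941) = 0*(-5941) = 0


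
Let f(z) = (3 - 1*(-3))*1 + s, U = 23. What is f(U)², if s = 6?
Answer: 144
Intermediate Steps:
f(z) = 12 (f(z) = (3 - 1*(-3))*1 + 6 = (3 + 3)*1 + 6 = 6*1 + 6 = 6 + 6 = 12)
f(U)² = 12² = 144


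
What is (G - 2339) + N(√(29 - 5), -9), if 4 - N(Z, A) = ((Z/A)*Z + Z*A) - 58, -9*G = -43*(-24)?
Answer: -2389 + 18*√6 ≈ -2344.9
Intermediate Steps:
G = -344/3 (G = -(-43)*(-24)/9 = -⅑*1032 = -344/3 ≈ -114.67)
N(Z, A) = 62 - A*Z - Z²/A (N(Z, A) = 4 - (((Z/A)*Z + Z*A) - 58) = 4 - ((Z²/A + A*Z) - 58) = 4 - ((A*Z + Z²/A) - 58) = 4 - (-58 + A*Z + Z²/A) = 4 + (58 - A*Z - Z²/A) = 62 - A*Z - Z²/A)
(G - 2339) + N(√(29 - 5), -9) = (-344/3 - 2339) + (62 - 1*(-9)*√(29 - 5) - 1*(√(29 - 5))²/(-9)) = -7361/3 + (62 - 1*(-9)*√24 - 1*(-⅑)*(√24)²) = -7361/3 + (62 - 1*(-9)*2*√6 - 1*(-⅑)*(2*√6)²) = -7361/3 + (62 + 18*√6 - 1*(-⅑)*24) = -7361/3 + (62 + 18*√6 + 8/3) = -7361/3 + (194/3 + 18*√6) = -2389 + 18*√6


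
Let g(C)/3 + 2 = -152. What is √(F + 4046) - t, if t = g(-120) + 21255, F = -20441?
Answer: -20793 + I*√16395 ≈ -20793.0 + 128.04*I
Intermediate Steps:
g(C) = -462 (g(C) = -6 + 3*(-152) = -6 - 456 = -462)
t = 20793 (t = -462 + 21255 = 20793)
√(F + 4046) - t = √(-20441 + 4046) - 1*20793 = √(-16395) - 20793 = I*√16395 - 20793 = -20793 + I*√16395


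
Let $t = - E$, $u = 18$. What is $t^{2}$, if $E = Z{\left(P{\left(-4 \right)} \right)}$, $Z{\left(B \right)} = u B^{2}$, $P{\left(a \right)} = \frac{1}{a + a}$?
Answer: $\frac{81}{1024} \approx 0.079102$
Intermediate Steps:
$P{\left(a \right)} = \frac{1}{2 a}$
$Z{\left(B \right)} = 18 B^{2}$
$E = \frac{9}{32}$ ($E = 18 \left(\frac{1}{2 \left(-4\right)}\right)^{2} = 18 \left(\frac{1}{2} \left(- \frac{1}{4}\right)\right)^{2} = 18 \left(- \frac{1}{8}\right)^{2} = 18 \cdot \frac{1}{64} = \frac{9}{32} \approx 0.28125$)
$t = - \frac{9}{32}$ ($t = \left(-1\right) \frac{9}{32} = - \frac{9}{32} \approx -0.28125$)
$t^{2} = \left(- \frac{9}{32}\right)^{2} = \frac{81}{1024}$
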